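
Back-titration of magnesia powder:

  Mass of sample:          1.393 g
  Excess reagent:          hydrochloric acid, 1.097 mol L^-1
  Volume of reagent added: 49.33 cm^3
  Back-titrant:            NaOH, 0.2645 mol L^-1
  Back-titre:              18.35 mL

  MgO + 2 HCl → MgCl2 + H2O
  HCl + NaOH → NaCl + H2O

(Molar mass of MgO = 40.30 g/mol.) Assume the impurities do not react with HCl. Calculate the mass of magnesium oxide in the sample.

0.9926 g

n(HCl) added = 0.04933 × 1.097 = 0.05412 mol
n(NaOH) used in back-titration = 0.01835 × 0.2645 = 4.854 × 10^-3 mol
n(HCl) left over = 4.854 × 10^-3 mol (1:1 ratio)
n(HCl) consumed by analyte = 0.05412 − 4.854 × 10^-3 = 0.04926 mol
From the 1:2 ratio, n(MgO) = 1/2 × 0.04926 = 0.02463 mol
mass of MgO = 0.02463 × 40.30 = 0.9926 g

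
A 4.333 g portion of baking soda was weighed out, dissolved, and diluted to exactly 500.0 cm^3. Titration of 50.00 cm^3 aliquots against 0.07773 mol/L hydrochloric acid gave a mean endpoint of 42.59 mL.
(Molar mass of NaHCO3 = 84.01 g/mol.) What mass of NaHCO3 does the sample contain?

NaHCO3 + HCl → NaCl + H2O + CO2
n(HCl) per titration = 0.04259 × 0.07773 = 3.311 × 10^-3 mol
n(NaHCO3) in each aliquot = 3.311 × 10^-3 mol (1:1 ratio)
n(NaHCO3) in the whole flask = 3.311 × 10^-3 × 500.0/50.00 = 0.03311 mol
mass of NaHCO3 = 0.03311 × 84.01 = 2.781 g

2.781 g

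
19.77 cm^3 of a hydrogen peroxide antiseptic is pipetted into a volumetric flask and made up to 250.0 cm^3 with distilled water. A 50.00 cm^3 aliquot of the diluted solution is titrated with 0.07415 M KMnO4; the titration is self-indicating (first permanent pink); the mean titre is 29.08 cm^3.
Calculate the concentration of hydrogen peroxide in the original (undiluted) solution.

1.363 M

2 MnO4^- + 5 H2O2 + 6 H^+ → 2 Mn^2+ + 5 O2 + 8 H2O
n(KMnO4) = 0.02908 × 0.07415 = 2.156 × 10^-3 mol
From the 5:2 ratio, n(H2O2) in the aliquot = 5/2 × 2.156 × 10^-3 = 5.391 × 10^-3 mol
[H2O2]_dilute = 5.391 × 10^-3 / 0.05000 = 0.1078 mol/L
Dilution factor = 250.0 / 19.77 = 12.65
[H2O2]_stock = 0.1078 × 12.65 = 1.363 mol/L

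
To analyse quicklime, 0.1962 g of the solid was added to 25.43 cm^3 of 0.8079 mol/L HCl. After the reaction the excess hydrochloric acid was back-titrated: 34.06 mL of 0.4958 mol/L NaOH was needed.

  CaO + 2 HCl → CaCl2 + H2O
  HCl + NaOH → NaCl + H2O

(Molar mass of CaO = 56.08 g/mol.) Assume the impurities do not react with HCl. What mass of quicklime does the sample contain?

0.1026 g

n(HCl) added = 0.02543 × 0.8079 = 0.02054 mol
n(NaOH) used in back-titration = 0.03406 × 0.4958 = 0.01689 mol
n(HCl) left over = 0.01689 mol (1:1 ratio)
n(HCl) consumed by analyte = 0.02054 − 0.01689 = 3.658 × 10^-3 mol
From the 1:2 ratio, n(CaO) = 1/2 × 3.658 × 10^-3 = 1.829 × 10^-3 mol
mass of CaO = 1.829 × 10^-3 × 56.08 = 0.1026 g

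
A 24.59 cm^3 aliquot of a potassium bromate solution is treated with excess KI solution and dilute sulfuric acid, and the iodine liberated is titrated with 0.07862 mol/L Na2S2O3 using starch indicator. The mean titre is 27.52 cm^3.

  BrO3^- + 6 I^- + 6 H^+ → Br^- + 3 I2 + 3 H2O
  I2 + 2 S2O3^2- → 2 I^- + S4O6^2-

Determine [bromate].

0.01466 mol/L

n(S2O3^2-) = 0.02752 × 0.07862 = 2.164 × 10^-3 mol
n(I2) = n(S2O3^2-)/2 = 1.082 × 10^-3 mol
From the 1:3 ratio, n(BrO3^-) in the aliquot = 1/3 × 1.082 × 10^-3 = 3.606 × 10^-4 mol
[BrO3^-] = 3.606 × 10^-4 / 0.02459 = 0.01466 mol/L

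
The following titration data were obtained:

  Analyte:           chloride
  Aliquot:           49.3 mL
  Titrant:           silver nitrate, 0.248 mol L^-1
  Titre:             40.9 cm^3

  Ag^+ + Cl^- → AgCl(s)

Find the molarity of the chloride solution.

n(AgNO3) = 0.0409 L × 0.248 mol/L = 0.0101 mol
n(Cl-) = 0.0101 mol (1:1 mole ratio)
[Cl-] = 0.0101 mol / 0.0493 L = 0.206 mol/L

0.206 mol/L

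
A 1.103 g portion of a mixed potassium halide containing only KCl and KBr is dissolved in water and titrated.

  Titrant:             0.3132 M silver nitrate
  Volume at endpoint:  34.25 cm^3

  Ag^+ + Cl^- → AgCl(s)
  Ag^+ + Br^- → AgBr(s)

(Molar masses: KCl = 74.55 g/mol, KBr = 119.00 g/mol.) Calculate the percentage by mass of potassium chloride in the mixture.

26.39 %

n(AgNO3) = 0.03425 × 0.3132 = 0.01073 mol
Let x = n(KCl), y = n(KBr).
Titrant: 1x + 1y = 0.01073;  mass: 74.55x + 119.00y = 1.103
Solving, x = 3.904 × 10^-3 mol, y = 6.823 × 10^-3 mol
mass of KCl = 3.904 × 10^-3 × 74.55 = 0.2910 g
% KCl = 0.2910 / 1.103 × 100 = 26.39 %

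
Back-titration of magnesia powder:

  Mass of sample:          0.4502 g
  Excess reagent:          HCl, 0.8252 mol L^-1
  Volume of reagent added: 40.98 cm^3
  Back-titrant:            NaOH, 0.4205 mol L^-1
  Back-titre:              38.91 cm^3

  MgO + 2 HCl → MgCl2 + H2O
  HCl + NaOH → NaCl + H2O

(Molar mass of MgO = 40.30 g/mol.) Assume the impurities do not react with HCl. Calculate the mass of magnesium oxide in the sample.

n(HCl) added = 0.04098 × 0.8252 = 0.03382 mol
n(NaOH) used in back-titration = 0.03891 × 0.4205 = 0.01636 mol
n(HCl) left over = 0.01636 mol (1:1 ratio)
n(HCl) consumed by analyte = 0.03382 − 0.01636 = 0.01746 mol
From the 1:2 ratio, n(MgO) = 1/2 × 0.01746 = 8.728 × 10^-3 mol
mass of MgO = 8.728 × 10^-3 × 40.30 = 0.3517 g

0.3517 g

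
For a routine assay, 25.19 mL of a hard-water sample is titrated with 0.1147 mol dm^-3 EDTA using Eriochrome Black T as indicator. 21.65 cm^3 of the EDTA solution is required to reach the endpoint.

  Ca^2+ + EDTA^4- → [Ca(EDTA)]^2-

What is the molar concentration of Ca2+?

n(EDTA) = 0.02165 L × 0.1147 mol/L = 2.483 × 10^-3 mol
n(Ca2+) = 2.483 × 10^-3 mol (1:1 mole ratio)
[Ca2+] = 2.483 × 10^-3 mol / 0.02519 L = 0.09858 mol/L

0.09858 mol/L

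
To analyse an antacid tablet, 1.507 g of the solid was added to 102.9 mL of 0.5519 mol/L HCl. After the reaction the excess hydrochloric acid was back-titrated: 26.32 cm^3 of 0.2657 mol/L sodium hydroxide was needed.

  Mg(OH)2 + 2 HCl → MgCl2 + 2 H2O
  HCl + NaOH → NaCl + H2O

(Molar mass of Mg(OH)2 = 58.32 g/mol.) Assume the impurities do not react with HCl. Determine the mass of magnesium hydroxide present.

1.452 g

n(HCl) added = 0.1029 × 0.5519 = 0.05679 mol
n(NaOH) used in back-titration = 0.02632 × 0.2657 = 6.993 × 10^-3 mol
n(HCl) left over = 6.993 × 10^-3 mol (1:1 ratio)
n(HCl) consumed by analyte = 0.05679 − 6.993 × 10^-3 = 0.04980 mol
From the 1:2 ratio, n(Mg(OH)2) = 1/2 × 0.04980 = 0.02490 mol
mass of Mg(OH)2 = 0.02490 × 58.32 = 1.452 g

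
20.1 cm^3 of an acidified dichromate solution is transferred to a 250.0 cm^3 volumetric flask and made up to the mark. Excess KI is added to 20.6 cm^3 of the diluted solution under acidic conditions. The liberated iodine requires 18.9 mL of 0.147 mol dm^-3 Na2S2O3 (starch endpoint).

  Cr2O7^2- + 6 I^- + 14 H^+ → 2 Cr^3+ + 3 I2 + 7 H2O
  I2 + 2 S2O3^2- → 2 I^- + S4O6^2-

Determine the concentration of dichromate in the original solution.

0.280 mol/L

n(S2O3^2-) = 0.0189 × 0.147 = 2.78 × 10^-3 mol
n(I2) = n(S2O3^2-)/2 = 1.39 × 10^-3 mol
From the 1:3 ratio, n(Cr2O7^2-) in the aliquot = 1/3 × 1.39 × 10^-3 = 4.63 × 10^-4 mol
[Cr2O7^2-]_dilute = 4.63 × 10^-4 / 0.0206 = 0.0225 mol/L
[Cr2O7^2-]_original = 0.0225 × 250.0/20.1 = 0.280 mol/L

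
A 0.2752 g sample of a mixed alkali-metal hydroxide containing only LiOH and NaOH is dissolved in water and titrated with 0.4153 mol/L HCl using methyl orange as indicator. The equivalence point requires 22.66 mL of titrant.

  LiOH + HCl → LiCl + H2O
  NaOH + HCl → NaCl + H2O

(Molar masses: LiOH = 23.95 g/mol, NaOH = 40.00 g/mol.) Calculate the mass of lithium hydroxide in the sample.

n(HCl) = 0.02266 × 0.4153 = 9.411 × 10^-3 mol
Let x = n(LiOH), y = n(NaOH).
Titrant: 1x + 1y = 9.411 × 10^-3;  mass: 23.95x + 40.00y = 0.2752
Solving, x = 6.307 × 10^-3 mol, y = 3.104 × 10^-3 mol
mass of LiOH = 6.307 × 10^-3 × 23.95 = 0.1511 g

0.1511 g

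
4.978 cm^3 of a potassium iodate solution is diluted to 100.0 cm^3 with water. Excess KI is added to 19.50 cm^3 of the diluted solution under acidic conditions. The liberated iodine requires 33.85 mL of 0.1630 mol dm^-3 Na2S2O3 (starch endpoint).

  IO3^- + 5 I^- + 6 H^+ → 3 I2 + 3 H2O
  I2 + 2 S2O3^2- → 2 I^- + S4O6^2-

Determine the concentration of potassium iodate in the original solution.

0.9473 mol/L

n(S2O3^2-) = 0.03385 × 0.1630 = 5.518 × 10^-3 mol
n(I2) = n(S2O3^2-)/2 = 2.759 × 10^-3 mol
From the 1:3 ratio, n(IO3^-) in the aliquot = 1/3 × 2.759 × 10^-3 = 9.196 × 10^-4 mol
[IO3^-]_dilute = 9.196 × 10^-4 / 0.01950 = 0.04716 mol/L
[IO3^-]_original = 0.04716 × 100.0/4.978 = 0.9473 mol/L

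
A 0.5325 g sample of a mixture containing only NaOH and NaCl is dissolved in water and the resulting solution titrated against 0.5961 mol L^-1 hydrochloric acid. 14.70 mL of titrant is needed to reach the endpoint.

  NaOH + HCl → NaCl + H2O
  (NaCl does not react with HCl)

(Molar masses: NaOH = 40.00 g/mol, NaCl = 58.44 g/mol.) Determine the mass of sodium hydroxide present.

0.3505 g

n(HCl) = 0.01470 × 0.5961 = 8.763 × 10^-3 mol
Let x = n(NaOH), y = n(NaCl).
Titrant: 1x = 8.763 × 10^-3;  mass: 40.00x + 58.44y = 0.5325
Solving, x = 8.763 × 10^-3 mol, y = 3.114 × 10^-3 mol
mass of NaOH = 8.763 × 10^-3 × 40.00 = 0.3505 g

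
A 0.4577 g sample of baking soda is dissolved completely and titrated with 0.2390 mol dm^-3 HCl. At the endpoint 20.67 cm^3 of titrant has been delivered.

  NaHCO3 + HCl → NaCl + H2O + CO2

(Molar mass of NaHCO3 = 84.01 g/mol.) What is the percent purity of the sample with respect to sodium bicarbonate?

90.68 %

n(HCl) = 0.02067 L × 0.2390 mol/L = 4.940 × 10^-3 mol
n(NaHCO3) = 4.940 × 10^-3 mol (1:1 ratio)
mass of NaHCO3 = 4.940 × 10^-3 × 84.01 g/mol = 0.4150 g
% NaHCO3 = 0.4150 / 0.4577 × 100 = 90.68 %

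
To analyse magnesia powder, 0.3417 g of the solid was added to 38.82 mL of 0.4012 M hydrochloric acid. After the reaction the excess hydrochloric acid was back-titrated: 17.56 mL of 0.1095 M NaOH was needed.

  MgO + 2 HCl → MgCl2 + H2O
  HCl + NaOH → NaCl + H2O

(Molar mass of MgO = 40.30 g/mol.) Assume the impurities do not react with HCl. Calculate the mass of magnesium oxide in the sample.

0.2751 g

n(HCl) added = 0.03882 × 0.4012 = 0.01557 mol
n(NaOH) used in back-titration = 0.01756 × 0.1095 = 1.923 × 10^-3 mol
n(HCl) left over = 1.923 × 10^-3 mol (1:1 ratio)
n(HCl) consumed by analyte = 0.01557 − 1.923 × 10^-3 = 0.01365 mol
From the 1:2 ratio, n(MgO) = 1/2 × 0.01365 = 6.826 × 10^-3 mol
mass of MgO = 6.826 × 10^-3 × 40.30 = 0.2751 g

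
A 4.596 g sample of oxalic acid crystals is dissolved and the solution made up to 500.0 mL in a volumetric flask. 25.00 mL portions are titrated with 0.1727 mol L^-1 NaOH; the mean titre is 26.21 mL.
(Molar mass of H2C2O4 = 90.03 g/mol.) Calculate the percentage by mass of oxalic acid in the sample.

88.67 %

H2C2O4 + 2 NaOH → Na2C2O4 + 2 H2O
n(NaOH) per titration = 0.02621 × 0.1727 = 4.526 × 10^-3 mol
From the 1:2 ratio, n(H2C2O4) in each aliquot = 1/2 × 4.526 × 10^-3 = 2.263 × 10^-3 mol
n(H2C2O4) in the whole flask = 2.263 × 10^-3 × 500.0/25.00 = 0.04526 mol
mass of H2C2O4 = 0.04526 × 90.03 = 4.075 g
% H2C2O4 = 4.075 / 4.596 × 100 = 88.67 %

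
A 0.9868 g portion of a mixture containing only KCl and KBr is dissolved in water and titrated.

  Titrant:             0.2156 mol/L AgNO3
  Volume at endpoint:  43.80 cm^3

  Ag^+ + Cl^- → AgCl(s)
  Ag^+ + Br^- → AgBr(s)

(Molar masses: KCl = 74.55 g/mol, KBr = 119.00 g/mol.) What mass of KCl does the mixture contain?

0.2297 g

n(AgNO3) = 0.04380 × 0.2156 = 9.443 × 10^-3 mol
Let x = n(KCl), y = n(KBr).
Titrant: 1x + 1y = 9.443 × 10^-3;  mass: 74.55x + 119.00y = 0.9868
Solving, x = 3.081 × 10^-3 mol, y = 6.362 × 10^-3 mol
mass of KCl = 3.081 × 10^-3 × 74.55 = 0.2297 g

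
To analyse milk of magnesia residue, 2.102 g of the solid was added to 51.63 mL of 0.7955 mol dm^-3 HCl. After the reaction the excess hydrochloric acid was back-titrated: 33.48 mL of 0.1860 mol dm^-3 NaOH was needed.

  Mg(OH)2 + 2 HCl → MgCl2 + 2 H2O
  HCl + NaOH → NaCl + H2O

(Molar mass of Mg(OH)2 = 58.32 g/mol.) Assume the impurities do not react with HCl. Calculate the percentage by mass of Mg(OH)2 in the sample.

n(HCl) added = 0.05163 × 0.7955 = 0.04107 mol
n(NaOH) used in back-titration = 0.03348 × 0.1860 = 6.227 × 10^-3 mol
n(HCl) left over = 6.227 × 10^-3 mol (1:1 ratio)
n(HCl) consumed by analyte = 0.04107 − 6.227 × 10^-3 = 0.03484 mol
From the 1:2 ratio, n(Mg(OH)2) = 1/2 × 0.03484 = 0.01742 mol
mass of Mg(OH)2 = 0.01742 × 58.32 = 1.016 g
% Mg(OH)2 = 1.016 / 2.102 × 100 = 48.34 %

48.34 %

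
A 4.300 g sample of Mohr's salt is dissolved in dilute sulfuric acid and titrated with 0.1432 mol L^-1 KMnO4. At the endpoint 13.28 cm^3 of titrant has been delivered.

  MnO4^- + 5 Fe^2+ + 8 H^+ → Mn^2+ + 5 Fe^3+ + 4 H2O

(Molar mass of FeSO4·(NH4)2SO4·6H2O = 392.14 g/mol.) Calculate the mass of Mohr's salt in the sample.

3.729 g

n(KMnO4) = 0.01328 L × 0.1432 mol/L = 1.902 × 10^-3 mol
From the 5:1 ratio, n(FeSO4·(NH4)2SO4·6H2O) = 5/1 × 1.902 × 10^-3 = 9.508 × 10^-3 mol
mass of FeSO4·(NH4)2SO4·6H2O = 9.508 × 10^-3 × 392.14 g/mol = 3.729 g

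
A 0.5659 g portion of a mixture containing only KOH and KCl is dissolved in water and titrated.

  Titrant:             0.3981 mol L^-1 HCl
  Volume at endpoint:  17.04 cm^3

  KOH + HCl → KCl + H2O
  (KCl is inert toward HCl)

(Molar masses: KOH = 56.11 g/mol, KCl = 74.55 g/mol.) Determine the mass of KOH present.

n(HCl) = 0.01704 × 0.3981 = 6.784 × 10^-3 mol
Let x = n(KOH), y = n(KCl).
Titrant: 1x = 6.784 × 10^-3;  mass: 56.11x + 74.55y = 0.5659
Solving, x = 6.784 × 10^-3 mol, y = 2.485 × 10^-3 mol
mass of KOH = 6.784 × 10^-3 × 56.11 = 0.3806 g

0.3806 g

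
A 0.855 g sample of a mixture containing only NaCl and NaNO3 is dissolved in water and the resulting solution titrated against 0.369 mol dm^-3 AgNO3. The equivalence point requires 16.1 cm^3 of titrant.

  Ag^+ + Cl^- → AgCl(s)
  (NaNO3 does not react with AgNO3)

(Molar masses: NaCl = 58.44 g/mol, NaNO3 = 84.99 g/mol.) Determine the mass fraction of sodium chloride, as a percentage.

40.6 %

n(AgNO3) = 0.0161 × 0.369 = 5.94 × 10^-3 mol
Let x = n(NaCl), y = n(NaNO3).
Titrant: 1x = 5.94 × 10^-3;  mass: 58.44x + 84.99y = 0.855
Solving, x = 5.94 × 10^-3 mol, y = 5.97 × 10^-3 mol
mass of NaCl = 5.94 × 10^-3 × 58.44 = 0.347 g
% NaCl = 0.347 / 0.855 × 100 = 40.6 %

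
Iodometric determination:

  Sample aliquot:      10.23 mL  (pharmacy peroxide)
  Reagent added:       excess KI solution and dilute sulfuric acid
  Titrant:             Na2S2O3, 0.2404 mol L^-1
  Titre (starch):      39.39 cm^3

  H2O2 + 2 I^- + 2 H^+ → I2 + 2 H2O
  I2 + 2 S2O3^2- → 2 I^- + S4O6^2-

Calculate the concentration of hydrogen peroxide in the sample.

0.4628 mol/L

n(S2O3^2-) = 0.03939 × 0.2404 = 9.469 × 10^-3 mol
n(I2) = n(S2O3^2-)/2 = 4.735 × 10^-3 mol
n(H2O2) in the aliquot = 4.735 × 10^-3 mol (1:1 ratio)
[H2O2] = 4.735 × 10^-3 / 0.01023 = 0.4628 mol/L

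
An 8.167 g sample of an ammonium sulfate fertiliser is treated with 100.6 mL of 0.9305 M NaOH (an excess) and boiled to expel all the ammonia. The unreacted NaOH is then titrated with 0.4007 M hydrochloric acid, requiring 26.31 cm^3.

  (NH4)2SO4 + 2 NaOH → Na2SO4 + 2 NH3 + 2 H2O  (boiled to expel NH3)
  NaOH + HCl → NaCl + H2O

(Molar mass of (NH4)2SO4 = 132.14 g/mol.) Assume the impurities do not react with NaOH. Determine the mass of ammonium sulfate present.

5.488 g

n(NaOH) added = 0.1006 × 0.9305 = 0.09361 mol
n(HCl) used in back-titration = 0.02631 × 0.4007 = 0.01054 mol
n(NaOH) left over = 0.01054 mol (1:1 ratio)
n(NaOH) consumed by analyte = 0.09361 − 0.01054 = 0.08307 mol
From the 1:2 ratio, n((NH4)2SO4) = 1/2 × 0.08307 = 0.04153 mol
mass of (NH4)2SO4 = 0.04153 × 132.14 = 5.488 g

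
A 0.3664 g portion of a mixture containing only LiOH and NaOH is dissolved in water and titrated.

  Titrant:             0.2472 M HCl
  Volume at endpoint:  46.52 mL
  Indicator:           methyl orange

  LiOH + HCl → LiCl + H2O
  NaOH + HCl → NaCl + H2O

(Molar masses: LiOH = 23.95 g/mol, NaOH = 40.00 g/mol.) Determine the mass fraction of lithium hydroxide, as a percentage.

n(HCl) = 0.04652 × 0.2472 = 0.01150 mol
Let x = n(LiOH), y = n(NaOH).
Titrant: 1x + 1y = 0.01150;  mass: 23.95x + 40.00y = 0.3664
Solving, x = 5.831 × 10^-3 mol, y = 5.669 × 10^-3 mol
mass of LiOH = 5.831 × 10^-3 × 23.95 = 0.1397 g
% LiOH = 0.1397 / 0.3664 × 100 = 38.12 %

38.12 %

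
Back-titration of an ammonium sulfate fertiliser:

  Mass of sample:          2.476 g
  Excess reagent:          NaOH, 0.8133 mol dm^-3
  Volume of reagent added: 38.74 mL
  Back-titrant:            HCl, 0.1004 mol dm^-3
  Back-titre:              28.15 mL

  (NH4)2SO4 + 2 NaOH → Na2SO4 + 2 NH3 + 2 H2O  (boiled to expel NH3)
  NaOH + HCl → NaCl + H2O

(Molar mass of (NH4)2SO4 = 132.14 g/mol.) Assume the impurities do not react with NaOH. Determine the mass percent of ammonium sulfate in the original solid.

76.53 %

n(NaOH) added = 0.03874 × 0.8133 = 0.03151 mol
n(HCl) used in back-titration = 0.02815 × 0.1004 = 2.826 × 10^-3 mol
n(NaOH) left over = 2.826 × 10^-3 mol (1:1 ratio)
n(NaOH) consumed by analyte = 0.03151 − 2.826 × 10^-3 = 0.02868 mol
From the 1:2 ratio, n((NH4)2SO4) = 1/2 × 0.02868 = 0.01434 mol
mass of (NH4)2SO4 = 0.01434 × 132.14 = 1.895 g
% (NH4)2SO4 = 1.895 / 2.476 × 100 = 76.53 %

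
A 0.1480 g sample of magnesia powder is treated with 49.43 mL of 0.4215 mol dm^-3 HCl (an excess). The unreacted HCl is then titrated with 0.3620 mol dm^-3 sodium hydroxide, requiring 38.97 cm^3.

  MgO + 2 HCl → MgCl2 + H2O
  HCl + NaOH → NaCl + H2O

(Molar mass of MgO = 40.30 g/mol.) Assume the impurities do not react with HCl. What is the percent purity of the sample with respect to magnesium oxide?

n(HCl) added = 0.04943 × 0.4215 = 0.02083 mol
n(NaOH) used in back-titration = 0.03897 × 0.3620 = 0.01411 mol
n(HCl) left over = 0.01411 mol (1:1 ratio)
n(HCl) consumed by analyte = 0.02083 − 0.01411 = 6.728 × 10^-3 mol
From the 1:2 ratio, n(MgO) = 1/2 × 6.728 × 10^-3 = 3.364 × 10^-3 mol
mass of MgO = 3.364 × 10^-3 × 40.30 = 0.1356 g
% MgO = 0.1356 / 0.1480 × 100 = 91.60 %

91.60 %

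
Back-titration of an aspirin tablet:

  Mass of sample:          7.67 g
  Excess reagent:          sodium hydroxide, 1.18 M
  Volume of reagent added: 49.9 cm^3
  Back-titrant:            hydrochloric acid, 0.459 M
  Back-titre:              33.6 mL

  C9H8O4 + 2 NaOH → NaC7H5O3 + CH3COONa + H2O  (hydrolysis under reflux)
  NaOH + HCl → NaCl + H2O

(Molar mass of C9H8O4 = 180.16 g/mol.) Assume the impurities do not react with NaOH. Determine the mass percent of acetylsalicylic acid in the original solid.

n(NaOH) added = 0.0499 × 1.18 = 0.0589 mol
n(HCl) used in back-titration = 0.0336 × 0.459 = 0.0154 mol
n(NaOH) left over = 0.0154 mol (1:1 ratio)
n(NaOH) consumed by analyte = 0.0589 − 0.0154 = 0.0435 mol
From the 1:2 ratio, n(C9H8O4) = 1/2 × 0.0435 = 0.0217 mol
mass of C9H8O4 = 0.0217 × 180.16 = 3.91 g
% C9H8O4 = 3.91 / 7.67 × 100 = 51.0 %

51.0 %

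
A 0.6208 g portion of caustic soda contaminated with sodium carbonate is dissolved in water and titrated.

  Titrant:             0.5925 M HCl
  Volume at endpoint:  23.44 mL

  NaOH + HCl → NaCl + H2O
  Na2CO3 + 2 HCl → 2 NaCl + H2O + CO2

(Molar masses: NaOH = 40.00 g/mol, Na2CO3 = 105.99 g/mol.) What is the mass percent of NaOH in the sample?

57.12 %

n(HCl) = 0.02344 × 0.5925 = 0.01389 mol
Let x = n(NaOH), y = n(Na2CO3).
Titrant: 1x + 2y = 0.01389;  mass: 40.00x + 105.99y = 0.6208
Solving, x = 8.865 × 10^-3 mol, y = 2.511 × 10^-3 mol
mass of NaOH = 8.865 × 10^-3 × 40.00 = 0.3546 g
% NaOH = 0.3546 / 0.6208 × 100 = 57.12 %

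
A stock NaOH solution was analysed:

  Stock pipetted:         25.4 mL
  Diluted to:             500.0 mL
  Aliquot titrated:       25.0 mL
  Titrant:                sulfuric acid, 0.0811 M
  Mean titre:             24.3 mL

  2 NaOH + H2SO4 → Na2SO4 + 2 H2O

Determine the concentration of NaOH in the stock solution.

n(H2SO4) = 0.0243 × 0.0811 = 1.97 × 10^-3 mol
From the 2:1 ratio, n(NaOH) in the aliquot = 2/1 × 1.97 × 10^-3 = 3.94 × 10^-3 mol
[NaOH]_dilute = 3.94 × 10^-3 / 0.0250 = 0.158 mol/L
Dilution factor = 500.0 / 25.4 = 19.69
[NaOH]_stock = 0.158 × 19.69 = 3.10 mol/L

3.10 M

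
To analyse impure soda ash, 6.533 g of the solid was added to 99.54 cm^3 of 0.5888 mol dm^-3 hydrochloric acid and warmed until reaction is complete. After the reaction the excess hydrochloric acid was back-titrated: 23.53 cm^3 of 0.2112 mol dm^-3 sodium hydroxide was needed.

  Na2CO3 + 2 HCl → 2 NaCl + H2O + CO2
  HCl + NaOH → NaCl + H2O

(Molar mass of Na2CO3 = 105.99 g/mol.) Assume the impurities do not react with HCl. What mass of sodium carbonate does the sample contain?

2.843 g

n(HCl) added = 0.09954 × 0.5888 = 0.05861 mol
n(NaOH) used in back-titration = 0.02353 × 0.2112 = 4.970 × 10^-3 mol
n(HCl) left over = 4.970 × 10^-3 mol (1:1 ratio)
n(HCl) consumed by analyte = 0.05861 − 4.970 × 10^-3 = 0.05364 mol
From the 1:2 ratio, n(Na2CO3) = 1/2 × 0.05364 = 0.02682 mol
mass of Na2CO3 = 0.02682 × 105.99 = 2.843 g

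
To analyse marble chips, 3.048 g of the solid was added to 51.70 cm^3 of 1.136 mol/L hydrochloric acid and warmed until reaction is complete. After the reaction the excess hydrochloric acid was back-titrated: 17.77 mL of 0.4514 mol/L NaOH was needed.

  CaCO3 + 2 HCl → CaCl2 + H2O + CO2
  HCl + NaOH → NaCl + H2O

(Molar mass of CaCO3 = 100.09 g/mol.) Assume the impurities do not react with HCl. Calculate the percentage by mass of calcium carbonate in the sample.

83.26 %

n(HCl) added = 0.05170 × 1.136 = 0.05873 mol
n(NaOH) used in back-titration = 0.01777 × 0.4514 = 8.021 × 10^-3 mol
n(HCl) left over = 8.021 × 10^-3 mol (1:1 ratio)
n(HCl) consumed by analyte = 0.05873 − 8.021 × 10^-3 = 0.05071 mol
From the 1:2 ratio, n(CaCO3) = 1/2 × 0.05071 = 0.02535 mol
mass of CaCO3 = 0.02535 × 100.09 = 2.538 g
% CaCO3 = 2.538 / 3.048 × 100 = 83.26 %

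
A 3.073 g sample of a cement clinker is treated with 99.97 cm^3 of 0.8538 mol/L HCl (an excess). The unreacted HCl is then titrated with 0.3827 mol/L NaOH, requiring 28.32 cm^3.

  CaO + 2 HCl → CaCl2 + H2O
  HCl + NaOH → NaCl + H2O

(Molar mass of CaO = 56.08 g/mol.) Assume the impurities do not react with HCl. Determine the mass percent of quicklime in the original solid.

n(HCl) added = 0.09997 × 0.8538 = 0.08535 mol
n(NaOH) used in back-titration = 0.02832 × 0.3827 = 0.01084 mol
n(HCl) left over = 0.01084 mol (1:1 ratio)
n(HCl) consumed by analyte = 0.08535 − 0.01084 = 0.07452 mol
From the 1:2 ratio, n(CaO) = 1/2 × 0.07452 = 0.03726 mol
mass of CaO = 0.03726 × 56.08 = 2.089 g
% CaO = 2.089 / 3.073 × 100 = 67.99 %

67.99 %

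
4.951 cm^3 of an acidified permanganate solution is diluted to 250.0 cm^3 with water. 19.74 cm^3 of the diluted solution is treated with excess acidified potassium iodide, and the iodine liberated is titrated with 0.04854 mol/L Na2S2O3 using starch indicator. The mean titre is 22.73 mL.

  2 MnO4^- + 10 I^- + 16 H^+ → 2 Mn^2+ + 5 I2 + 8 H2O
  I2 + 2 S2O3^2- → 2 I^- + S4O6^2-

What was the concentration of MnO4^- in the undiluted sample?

0.5645 mol/L

n(S2O3^2-) = 0.02273 × 0.04854 = 1.103 × 10^-3 mol
n(I2) = n(S2O3^2-)/2 = 5.517 × 10^-4 mol
From the 2:5 ratio, n(MnO4^-) in the aliquot = 2/5 × 5.517 × 10^-4 = 2.207 × 10^-4 mol
[MnO4^-]_dilute = 2.207 × 10^-4 / 0.01974 = 0.01118 mol/L
[MnO4^-]_original = 0.01118 × 250.0/4.951 = 0.5645 mol/L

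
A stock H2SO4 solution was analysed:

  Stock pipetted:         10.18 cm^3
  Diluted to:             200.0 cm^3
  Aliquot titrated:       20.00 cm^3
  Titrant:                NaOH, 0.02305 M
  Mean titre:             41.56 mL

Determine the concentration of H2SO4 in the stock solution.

0.4705 M

H2SO4 + 2 NaOH → Na2SO4 + 2 H2O
n(NaOH) = 0.04156 × 0.02305 = 9.580 × 10^-4 mol
From the 1:2 ratio, n(H2SO4) in the aliquot = 1/2 × 9.580 × 10^-4 = 4.790 × 10^-4 mol
[H2SO4]_dilute = 4.790 × 10^-4 / 0.02000 = 0.02395 mol/L
Dilution factor = 200.0 / 10.18 = 19.65
[H2SO4]_stock = 0.02395 × 19.65 = 0.4705 mol/L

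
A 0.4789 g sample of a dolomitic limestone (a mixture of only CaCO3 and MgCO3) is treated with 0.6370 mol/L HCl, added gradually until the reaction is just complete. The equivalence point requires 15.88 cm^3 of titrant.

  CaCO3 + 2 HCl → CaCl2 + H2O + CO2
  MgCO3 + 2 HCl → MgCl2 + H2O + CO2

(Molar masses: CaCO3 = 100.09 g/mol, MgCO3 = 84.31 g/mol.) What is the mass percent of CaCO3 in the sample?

69.51 %

n(HCl) = 0.01588 × 0.6370 = 0.01012 mol
Let x = n(CaCO3), y = n(MgCO3).
Titrant: 2x + 2y = 0.01012;  mass: 100.09x + 84.31y = 0.4789
Solving, x = 3.326 × 10^-3 mol, y = 1.732 × 10^-3 mol
mass of CaCO3 = 3.326 × 10^-3 × 100.09 = 0.3329 g
% CaCO3 = 0.3329 / 0.4789 × 100 = 69.51 %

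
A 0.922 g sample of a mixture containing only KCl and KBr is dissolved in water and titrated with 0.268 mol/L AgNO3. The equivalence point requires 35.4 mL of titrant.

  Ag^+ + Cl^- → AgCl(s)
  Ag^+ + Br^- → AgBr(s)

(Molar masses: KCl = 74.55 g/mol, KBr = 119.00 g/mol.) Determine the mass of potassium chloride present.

n(AgNO3) = 0.0354 × 0.268 = 9.49 × 10^-3 mol
Let x = n(KCl), y = n(KBr).
Titrant: 1x + 1y = 9.49 × 10^-3;  mass: 74.55x + 119.00y = 0.922
Solving, x = 4.66 × 10^-3 mol, y = 4.83 × 10^-3 mol
mass of KCl = 4.66 × 10^-3 × 74.55 = 0.347 g

0.347 g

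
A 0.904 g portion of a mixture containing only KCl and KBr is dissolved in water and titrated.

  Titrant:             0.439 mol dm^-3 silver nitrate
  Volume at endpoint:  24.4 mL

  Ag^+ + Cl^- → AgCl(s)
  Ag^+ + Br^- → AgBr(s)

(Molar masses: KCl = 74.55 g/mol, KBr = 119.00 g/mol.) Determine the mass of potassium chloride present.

n(AgNO3) = 0.0244 × 0.439 = 0.0107 mol
Let x = n(KCl), y = n(KBr).
Titrant: 1x + 1y = 0.0107;  mass: 74.55x + 119.00y = 0.904
Solving, x = 8.34 × 10^-3 mol, y = 2.37 × 10^-3 mol
mass of KCl = 8.34 × 10^-3 × 74.55 = 0.622 g

0.622 g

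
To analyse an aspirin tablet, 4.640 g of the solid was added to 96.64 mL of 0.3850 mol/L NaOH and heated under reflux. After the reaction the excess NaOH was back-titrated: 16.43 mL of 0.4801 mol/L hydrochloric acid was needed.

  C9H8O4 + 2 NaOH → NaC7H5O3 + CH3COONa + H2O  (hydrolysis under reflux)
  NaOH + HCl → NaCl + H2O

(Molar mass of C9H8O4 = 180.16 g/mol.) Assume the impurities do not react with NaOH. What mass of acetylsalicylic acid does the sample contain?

2.641 g

n(NaOH) added = 0.09664 × 0.3850 = 0.03721 mol
n(HCl) used in back-titration = 0.01643 × 0.4801 = 7.888 × 10^-3 mol
n(NaOH) left over = 7.888 × 10^-3 mol (1:1 ratio)
n(NaOH) consumed by analyte = 0.03721 − 7.888 × 10^-3 = 0.02932 mol
From the 1:2 ratio, n(C9H8O4) = 1/2 × 0.02932 = 0.01466 mol
mass of C9H8O4 = 0.01466 × 180.16 = 2.641 g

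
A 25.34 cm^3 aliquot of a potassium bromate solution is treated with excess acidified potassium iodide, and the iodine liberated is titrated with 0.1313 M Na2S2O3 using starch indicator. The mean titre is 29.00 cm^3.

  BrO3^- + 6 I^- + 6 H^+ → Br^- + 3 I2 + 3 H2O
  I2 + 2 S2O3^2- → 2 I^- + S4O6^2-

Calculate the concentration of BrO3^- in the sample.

0.02504 M

n(S2O3^2-) = 0.02900 × 0.1313 = 3.808 × 10^-3 mol
n(I2) = n(S2O3^2-)/2 = 1.904 × 10^-3 mol
From the 1:3 ratio, n(BrO3^-) in the aliquot = 1/3 × 1.904 × 10^-3 = 6.346 × 10^-4 mol
[BrO3^-] = 6.346 × 10^-4 / 0.02534 = 0.02504 mol/L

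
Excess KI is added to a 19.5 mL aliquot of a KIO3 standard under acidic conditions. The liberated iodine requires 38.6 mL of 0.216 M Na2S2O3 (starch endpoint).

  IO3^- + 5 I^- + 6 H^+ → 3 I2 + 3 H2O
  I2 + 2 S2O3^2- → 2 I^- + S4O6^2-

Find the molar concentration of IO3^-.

n(S2O3^2-) = 0.0386 × 0.216 = 8.34 × 10^-3 mol
n(I2) = n(S2O3^2-)/2 = 4.17 × 10^-3 mol
From the 1:3 ratio, n(IO3^-) in the aliquot = 1/3 × 4.17 × 10^-3 = 1.39 × 10^-3 mol
[IO3^-] = 1.39 × 10^-3 / 0.0195 = 0.0713 mol/L

0.0713 M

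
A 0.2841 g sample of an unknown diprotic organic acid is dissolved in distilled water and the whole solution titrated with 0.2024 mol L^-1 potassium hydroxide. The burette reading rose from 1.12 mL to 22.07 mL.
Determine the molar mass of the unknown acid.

n(KOH) = 0.02095 L × 0.2024 mol/L = 4.240 × 10^-3 mol
From the 1:2 ratio, n(H2A) = 1/2 × 4.240 × 10^-3 = 2.120 × 10^-3 mol
M = m / n = 0.2841 g / 2.120 × 10^-3 mol = 134.0 g/mol

134.0 g/mol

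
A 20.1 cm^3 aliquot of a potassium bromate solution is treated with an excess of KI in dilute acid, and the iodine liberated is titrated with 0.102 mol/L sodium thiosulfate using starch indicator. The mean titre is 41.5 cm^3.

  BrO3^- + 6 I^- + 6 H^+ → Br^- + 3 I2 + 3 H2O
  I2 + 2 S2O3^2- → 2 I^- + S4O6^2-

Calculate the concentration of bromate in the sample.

n(S2O3^2-) = 0.0415 × 0.102 = 4.23 × 10^-3 mol
n(I2) = n(S2O3^2-)/2 = 2.12 × 10^-3 mol
From the 1:3 ratio, n(BrO3^-) in the aliquot = 1/3 × 2.12 × 10^-3 = 7.05 × 10^-4 mol
[BrO3^-] = 7.05 × 10^-4 / 0.0201 = 0.0351 mol/L

0.0351 mol/L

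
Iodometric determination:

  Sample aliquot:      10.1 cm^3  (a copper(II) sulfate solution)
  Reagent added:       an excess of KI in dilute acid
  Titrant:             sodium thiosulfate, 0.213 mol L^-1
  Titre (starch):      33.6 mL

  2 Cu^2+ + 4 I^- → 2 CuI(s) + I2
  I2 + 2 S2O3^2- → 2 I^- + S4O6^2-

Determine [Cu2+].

0.709 mol/L

n(S2O3^2-) = 0.0336 × 0.213 = 7.16 × 10^-3 mol
n(I2) = n(S2O3^2-)/2 = 3.58 × 10^-3 mol
From the 2:1 ratio, n(Cu2+) in the aliquot = 2/1 × 3.58 × 10^-3 = 7.16 × 10^-3 mol
[Cu2+] = 7.16 × 10^-3 / 0.0101 = 0.709 mol/L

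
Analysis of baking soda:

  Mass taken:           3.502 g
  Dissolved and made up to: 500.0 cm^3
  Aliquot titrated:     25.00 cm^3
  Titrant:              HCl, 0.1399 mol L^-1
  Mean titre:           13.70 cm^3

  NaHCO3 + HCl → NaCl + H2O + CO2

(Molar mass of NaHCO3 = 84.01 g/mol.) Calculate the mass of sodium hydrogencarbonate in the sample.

3.220 g

n(HCl) per titration = 0.01370 × 0.1399 = 1.917 × 10^-3 mol
n(NaHCO3) in each aliquot = 1.917 × 10^-3 mol (1:1 ratio)
n(NaHCO3) in the whole flask = 1.917 × 10^-3 × 500.0/25.00 = 0.03833 mol
mass of NaHCO3 = 0.03833 × 84.01 = 3.220 g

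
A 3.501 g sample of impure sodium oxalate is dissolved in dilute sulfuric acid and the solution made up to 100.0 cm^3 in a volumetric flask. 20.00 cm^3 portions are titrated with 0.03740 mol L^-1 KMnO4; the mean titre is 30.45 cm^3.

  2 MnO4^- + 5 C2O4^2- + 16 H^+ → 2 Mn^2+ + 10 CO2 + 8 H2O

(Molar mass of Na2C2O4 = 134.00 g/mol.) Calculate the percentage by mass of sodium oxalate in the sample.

54.49 %

n(KMnO4) per titration = 0.03045 × 0.03740 = 1.139 × 10^-3 mol
From the 5:2 ratio, n(Na2C2O4) in each aliquot = 5/2 × 1.139 × 10^-3 = 2.847 × 10^-3 mol
n(Na2C2O4) in the whole flask = 2.847 × 10^-3 × 100.0/20.00 = 0.01424 mol
mass of Na2C2O4 = 0.01424 × 134.00 = 1.908 g
% Na2C2O4 = 1.908 / 3.501 × 100 = 54.49 %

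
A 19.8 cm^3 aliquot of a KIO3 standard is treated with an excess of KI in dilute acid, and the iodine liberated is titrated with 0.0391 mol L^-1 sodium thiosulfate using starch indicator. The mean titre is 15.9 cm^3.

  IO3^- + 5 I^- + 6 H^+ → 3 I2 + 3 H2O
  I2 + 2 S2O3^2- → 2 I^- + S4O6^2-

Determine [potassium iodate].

n(S2O3^2-) = 0.0159 × 0.0391 = 6.22 × 10^-4 mol
n(I2) = n(S2O3^2-)/2 = 3.11 × 10^-4 mol
From the 1:3 ratio, n(IO3^-) in the aliquot = 1/3 × 3.11 × 10^-4 = 1.04 × 10^-4 mol
[IO3^-] = 1.04 × 10^-4 / 0.0198 = 0.00523 mol/L

0.00523 mol/L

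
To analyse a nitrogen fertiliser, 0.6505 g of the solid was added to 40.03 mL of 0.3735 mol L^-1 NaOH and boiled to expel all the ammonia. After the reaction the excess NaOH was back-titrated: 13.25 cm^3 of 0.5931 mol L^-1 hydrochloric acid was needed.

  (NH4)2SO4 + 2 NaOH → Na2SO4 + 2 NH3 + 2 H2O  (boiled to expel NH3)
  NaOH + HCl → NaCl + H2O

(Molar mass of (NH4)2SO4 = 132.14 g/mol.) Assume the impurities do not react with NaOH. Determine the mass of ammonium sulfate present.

n(NaOH) added = 0.04003 × 0.3735 = 0.01495 mol
n(HCl) used in back-titration = 0.01325 × 0.5931 = 7.859 × 10^-3 mol
n(NaOH) left over = 7.859 × 10^-3 mol (1:1 ratio)
n(NaOH) consumed by analyte = 0.01495 − 7.859 × 10^-3 = 7.093 × 10^-3 mol
From the 1:2 ratio, n((NH4)2SO4) = 1/2 × 7.093 × 10^-3 = 3.546 × 10^-3 mol
mass of (NH4)2SO4 = 3.546 × 10^-3 × 132.14 = 0.4686 g

0.4686 g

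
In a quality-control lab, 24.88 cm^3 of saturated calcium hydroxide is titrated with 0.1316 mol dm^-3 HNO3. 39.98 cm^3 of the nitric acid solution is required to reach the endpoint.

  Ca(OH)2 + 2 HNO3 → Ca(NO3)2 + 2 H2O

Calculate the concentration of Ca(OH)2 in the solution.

n(HNO3) = 0.03998 L × 0.1316 mol/L = 5.261 × 10^-3 mol
From the 1:2 mole ratio, n(Ca(OH)2) = 1/2 × 5.261 × 10^-3 = 2.631 × 10^-3 mol
[Ca(OH)2] = 2.631 × 10^-3 mol / 0.02488 L = 0.1057 mol/L

0.1057 mol/L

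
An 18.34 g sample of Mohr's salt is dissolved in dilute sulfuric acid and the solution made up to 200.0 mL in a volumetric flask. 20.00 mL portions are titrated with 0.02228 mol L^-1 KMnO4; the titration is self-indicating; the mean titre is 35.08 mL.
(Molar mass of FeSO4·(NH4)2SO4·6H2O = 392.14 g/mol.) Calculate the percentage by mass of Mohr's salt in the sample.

83.56 %

MnO4^- + 5 Fe^2+ + 8 H^+ → Mn^2+ + 5 Fe^3+ + 4 H2O
n(KMnO4) per titration = 0.03508 × 0.02228 = 7.816 × 10^-4 mol
From the 5:1 ratio, n(FeSO4·(NH4)2SO4·6H2O) in each aliquot = 5/1 × 7.816 × 10^-4 = 3.908 × 10^-3 mol
n(FeSO4·(NH4)2SO4·6H2O) in the whole flask = 3.908 × 10^-3 × 200.0/20.00 = 0.03908 mol
mass of FeSO4·(NH4)2SO4·6H2O = 0.03908 × 392.14 = 15.32 g
% FeSO4·(NH4)2SO4·6H2O = 15.32 / 18.34 × 100 = 83.56 %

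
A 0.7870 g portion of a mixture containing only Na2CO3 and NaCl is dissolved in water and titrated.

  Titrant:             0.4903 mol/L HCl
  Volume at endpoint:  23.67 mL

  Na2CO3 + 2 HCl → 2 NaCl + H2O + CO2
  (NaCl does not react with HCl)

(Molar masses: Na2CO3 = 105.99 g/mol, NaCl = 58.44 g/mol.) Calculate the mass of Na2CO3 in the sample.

n(HCl) = 0.02367 × 0.4903 = 0.01161 mol
Let x = n(Na2CO3), y = n(NaCl).
Titrant: 2x = 0.01161;  mass: 105.99x + 58.44y = 0.7870
Solving, x = 5.803 × 10^-3 mol, y = 2.943 × 10^-3 mol
mass of Na2CO3 = 5.803 × 10^-3 × 105.99 = 0.6150 g

0.6150 g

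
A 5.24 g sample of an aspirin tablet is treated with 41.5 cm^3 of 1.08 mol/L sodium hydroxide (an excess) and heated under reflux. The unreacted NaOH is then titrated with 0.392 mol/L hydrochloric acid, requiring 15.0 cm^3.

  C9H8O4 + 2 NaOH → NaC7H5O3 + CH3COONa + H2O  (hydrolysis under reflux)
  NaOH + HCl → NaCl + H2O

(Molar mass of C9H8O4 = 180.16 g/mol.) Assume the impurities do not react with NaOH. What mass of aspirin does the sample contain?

n(NaOH) added = 0.0415 × 1.08 = 0.0448 mol
n(HCl) used in back-titration = 0.0150 × 0.392 = 5.88 × 10^-3 mol
n(NaOH) left over = 5.88 × 10^-3 mol (1:1 ratio)
n(NaOH) consumed by analyte = 0.0448 − 5.88 × 10^-3 = 0.0389 mol
From the 1:2 ratio, n(C9H8O4) = 1/2 × 0.0389 = 0.0195 mol
mass of C9H8O4 = 0.0195 × 180.16 = 3.51 g

3.51 g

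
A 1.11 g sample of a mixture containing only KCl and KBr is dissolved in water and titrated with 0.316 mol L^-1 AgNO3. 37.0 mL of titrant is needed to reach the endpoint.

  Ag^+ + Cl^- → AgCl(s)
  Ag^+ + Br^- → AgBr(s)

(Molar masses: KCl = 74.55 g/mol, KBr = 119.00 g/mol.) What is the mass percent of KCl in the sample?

42.5 %

n(AgNO3) = 0.0370 × 0.316 = 0.0117 mol
Let x = n(KCl), y = n(KBr).
Titrant: 1x + 1y = 0.0117;  mass: 74.55x + 119.00y = 1.11
Solving, x = 6.33 × 10^-3 mol, y = 5.36 × 10^-3 mol
mass of KCl = 6.33 × 10^-3 × 74.55 = 0.472 g
% KCl = 0.472 / 1.11 × 100 = 42.5 %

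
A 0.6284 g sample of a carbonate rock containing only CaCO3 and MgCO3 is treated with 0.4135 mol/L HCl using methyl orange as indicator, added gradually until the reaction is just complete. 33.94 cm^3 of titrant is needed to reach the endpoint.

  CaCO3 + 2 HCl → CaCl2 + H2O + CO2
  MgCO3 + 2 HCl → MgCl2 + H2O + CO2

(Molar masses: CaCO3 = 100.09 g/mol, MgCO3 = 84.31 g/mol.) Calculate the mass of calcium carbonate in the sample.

n(HCl) = 0.03394 × 0.4135 = 0.01403 mol
Let x = n(CaCO3), y = n(MgCO3).
Titrant: 2x + 2y = 0.01403;  mass: 100.09x + 84.31y = 0.6284
Solving, x = 2.331 × 10^-3 mol, y = 4.686 × 10^-3 mol
mass of CaCO3 = 2.331 × 10^-3 × 100.09 = 0.2333 g

0.2333 g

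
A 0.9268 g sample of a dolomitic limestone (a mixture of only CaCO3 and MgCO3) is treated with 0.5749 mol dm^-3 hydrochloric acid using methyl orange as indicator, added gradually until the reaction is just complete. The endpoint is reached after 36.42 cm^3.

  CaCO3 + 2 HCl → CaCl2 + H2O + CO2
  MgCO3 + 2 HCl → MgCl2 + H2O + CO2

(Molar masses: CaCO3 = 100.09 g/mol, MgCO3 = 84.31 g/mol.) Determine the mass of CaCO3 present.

n(HCl) = 0.03642 × 0.5749 = 0.02094 mol
Let x = n(CaCO3), y = n(MgCO3).
Titrant: 2x + 2y = 0.02094;  mass: 100.09x + 84.31y = 0.9268
Solving, x = 2.799 × 10^-3 mol, y = 7.670 × 10^-3 mol
mass of CaCO3 = 2.799 × 10^-3 × 100.09 = 0.2801 g

0.2801 g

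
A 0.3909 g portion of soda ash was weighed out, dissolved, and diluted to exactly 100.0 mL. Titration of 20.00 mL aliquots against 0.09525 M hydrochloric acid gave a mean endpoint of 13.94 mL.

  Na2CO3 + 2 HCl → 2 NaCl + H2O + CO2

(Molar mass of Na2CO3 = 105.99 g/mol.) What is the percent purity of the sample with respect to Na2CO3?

90.01 %

n(HCl) per titration = 0.01394 × 0.09525 = 1.328 × 10^-3 mol
From the 1:2 ratio, n(Na2CO3) in each aliquot = 1/2 × 1.328 × 10^-3 = 6.639 × 10^-4 mol
n(Na2CO3) in the whole flask = 6.639 × 10^-4 × 100.0/20.00 = 3.319 × 10^-3 mol
mass of Na2CO3 = 3.319 × 10^-3 × 105.99 = 0.3518 g
% Na2CO3 = 0.3518 / 0.3909 × 100 = 90.01 %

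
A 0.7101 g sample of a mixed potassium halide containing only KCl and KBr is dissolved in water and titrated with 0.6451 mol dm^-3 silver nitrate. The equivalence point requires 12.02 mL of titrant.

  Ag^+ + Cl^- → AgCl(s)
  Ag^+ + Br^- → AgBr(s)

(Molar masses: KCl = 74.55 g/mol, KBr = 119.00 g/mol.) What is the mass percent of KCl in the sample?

n(AgNO3) = 0.01202 × 0.6451 = 7.754 × 10^-3 mol
Let x = n(KCl), y = n(KBr).
Titrant: 1x + 1y = 7.754 × 10^-3;  mass: 74.55x + 119.00y = 0.7101
Solving, x = 4.784 × 10^-3 mol, y = 2.970 × 10^-3 mol
mass of KCl = 4.784 × 10^-3 × 74.55 = 0.3566 g
% KCl = 0.3566 / 0.7101 × 100 = 50.22 %

50.22 %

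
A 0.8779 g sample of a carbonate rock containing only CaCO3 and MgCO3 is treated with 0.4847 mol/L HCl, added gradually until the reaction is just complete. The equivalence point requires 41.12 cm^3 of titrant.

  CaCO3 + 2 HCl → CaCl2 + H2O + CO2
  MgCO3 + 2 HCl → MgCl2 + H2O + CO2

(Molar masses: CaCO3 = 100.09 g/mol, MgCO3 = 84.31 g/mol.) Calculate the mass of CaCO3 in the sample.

n(HCl) = 0.04112 × 0.4847 = 0.01993 mol
Let x = n(CaCO3), y = n(MgCO3).
Titrant: 2x + 2y = 0.01993;  mass: 100.09x + 84.31y = 0.8779
Solving, x = 2.390 × 10^-3 mol, y = 7.575 × 10^-3 mol
mass of CaCO3 = 2.390 × 10^-3 × 100.09 = 0.2392 g

0.2392 g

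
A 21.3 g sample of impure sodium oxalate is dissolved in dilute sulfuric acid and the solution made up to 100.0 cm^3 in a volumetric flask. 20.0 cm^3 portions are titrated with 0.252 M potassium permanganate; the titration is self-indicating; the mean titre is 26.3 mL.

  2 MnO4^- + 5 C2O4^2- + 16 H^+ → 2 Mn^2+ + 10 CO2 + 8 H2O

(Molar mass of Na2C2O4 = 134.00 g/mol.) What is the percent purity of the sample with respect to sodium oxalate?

52.1 %

n(KMnO4) per titration = 0.0263 × 0.252 = 6.63 × 10^-3 mol
From the 5:2 ratio, n(Na2C2O4) in each aliquot = 5/2 × 6.63 × 10^-3 = 0.0166 mol
n(Na2C2O4) in the whole flask = 0.0166 × 100.0/20.0 = 0.0828 mol
mass of Na2C2O4 = 0.0828 × 134.00 = 11.1 g
% Na2C2O4 = 11.1 / 21.3 × 100 = 52.1 %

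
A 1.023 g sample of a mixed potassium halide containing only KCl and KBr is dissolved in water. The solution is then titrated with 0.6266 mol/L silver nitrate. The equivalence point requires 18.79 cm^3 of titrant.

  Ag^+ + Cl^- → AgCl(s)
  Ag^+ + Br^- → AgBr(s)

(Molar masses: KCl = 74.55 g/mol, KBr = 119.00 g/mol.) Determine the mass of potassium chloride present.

0.6341 g

n(AgNO3) = 0.01879 × 0.6266 = 0.01177 mol
Let x = n(KCl), y = n(KBr).
Titrant: 1x + 1y = 0.01177;  mass: 74.55x + 119.00y = 1.023
Solving, x = 8.506 × 10^-3 mol, y = 3.268 × 10^-3 mol
mass of KCl = 8.506 × 10^-3 × 74.55 = 0.6341 g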